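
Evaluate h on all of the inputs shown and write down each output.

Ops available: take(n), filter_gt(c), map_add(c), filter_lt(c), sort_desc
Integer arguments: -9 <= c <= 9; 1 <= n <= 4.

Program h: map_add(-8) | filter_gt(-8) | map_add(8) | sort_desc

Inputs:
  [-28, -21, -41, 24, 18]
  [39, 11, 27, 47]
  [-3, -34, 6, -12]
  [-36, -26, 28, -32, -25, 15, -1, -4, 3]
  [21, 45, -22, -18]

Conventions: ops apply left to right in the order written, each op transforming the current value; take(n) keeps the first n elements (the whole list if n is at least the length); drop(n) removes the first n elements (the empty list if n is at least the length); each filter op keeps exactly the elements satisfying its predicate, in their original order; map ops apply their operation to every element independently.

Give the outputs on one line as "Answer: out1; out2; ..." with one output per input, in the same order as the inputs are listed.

Execution, op by op:
  [-28, -21, -41, 24, 18] -> [-36, -29, -49, 16, 10] -> [16, 10] -> [24, 18] -> [24, 18]
  [39, 11, 27, 47] -> [31, 3, 19, 39] -> [31, 3, 19, 39] -> [39, 11, 27, 47] -> [47, 39, 27, 11]
  [-3, -34, 6, -12] -> [-11, -42, -2, -20] -> [-2] -> [6] -> [6]
  [-36, -26, 28, -32, -25, 15, -1, -4, 3] -> [-44, -34, 20, -40, -33, 7, -9, -12, -5] -> [20, 7, -5] -> [28, 15, 3] -> [28, 15, 3]
  [21, 45, -22, -18] -> [13, 37, -30, -26] -> [13, 37] -> [21, 45] -> [45, 21]

[24, 18]; [47, 39, 27, 11]; [6]; [28, 15, 3]; [45, 21]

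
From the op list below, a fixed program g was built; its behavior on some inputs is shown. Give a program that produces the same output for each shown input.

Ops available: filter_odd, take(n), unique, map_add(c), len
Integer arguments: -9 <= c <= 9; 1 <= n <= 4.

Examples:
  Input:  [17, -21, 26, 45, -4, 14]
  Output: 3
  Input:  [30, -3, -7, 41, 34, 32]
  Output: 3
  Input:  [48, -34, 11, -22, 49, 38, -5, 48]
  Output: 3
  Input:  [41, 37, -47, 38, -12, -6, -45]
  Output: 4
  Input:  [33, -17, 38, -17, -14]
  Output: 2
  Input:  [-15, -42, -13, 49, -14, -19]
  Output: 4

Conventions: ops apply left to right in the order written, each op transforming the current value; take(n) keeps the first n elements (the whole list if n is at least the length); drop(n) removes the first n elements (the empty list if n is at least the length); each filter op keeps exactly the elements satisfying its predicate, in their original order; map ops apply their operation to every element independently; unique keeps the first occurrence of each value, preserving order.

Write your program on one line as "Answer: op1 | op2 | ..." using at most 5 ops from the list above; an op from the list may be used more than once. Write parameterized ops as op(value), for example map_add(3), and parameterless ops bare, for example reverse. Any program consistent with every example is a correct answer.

unique | filter_odd | map_add(-6) | map_add(-4) | len

Check, running the answer program on each example:
  [17, -21, 26, 45, -4, 14] -> [17, -21, 26, 45, -4, 14] -> [17, -21, 45] -> [11, -27, 39] -> [7, -31, 35] -> 3
  [30, -3, -7, 41, 34, 32] -> [30, -3, -7, 41, 34, 32] -> [-3, -7, 41] -> [-9, -13, 35] -> [-13, -17, 31] -> 3
  [48, -34, 11, -22, 49, 38, -5, 48] -> [48, -34, 11, -22, 49, 38, -5] -> [11, 49, -5] -> [5, 43, -11] -> [1, 39, -15] -> 3
  [41, 37, -47, 38, -12, -6, -45] -> [41, 37, -47, 38, -12, -6, -45] -> [41, 37, -47, -45] -> [35, 31, -53, -51] -> [31, 27, -57, -55] -> 4
  [33, -17, 38, -17, -14] -> [33, -17, 38, -14] -> [33, -17] -> [27, -23] -> [23, -27] -> 2
  [-15, -42, -13, 49, -14, -19] -> [-15, -42, -13, 49, -14, -19] -> [-15, -13, 49, -19] -> [-21, -19, 43, -25] -> [-25, -23, 39, -29] -> 4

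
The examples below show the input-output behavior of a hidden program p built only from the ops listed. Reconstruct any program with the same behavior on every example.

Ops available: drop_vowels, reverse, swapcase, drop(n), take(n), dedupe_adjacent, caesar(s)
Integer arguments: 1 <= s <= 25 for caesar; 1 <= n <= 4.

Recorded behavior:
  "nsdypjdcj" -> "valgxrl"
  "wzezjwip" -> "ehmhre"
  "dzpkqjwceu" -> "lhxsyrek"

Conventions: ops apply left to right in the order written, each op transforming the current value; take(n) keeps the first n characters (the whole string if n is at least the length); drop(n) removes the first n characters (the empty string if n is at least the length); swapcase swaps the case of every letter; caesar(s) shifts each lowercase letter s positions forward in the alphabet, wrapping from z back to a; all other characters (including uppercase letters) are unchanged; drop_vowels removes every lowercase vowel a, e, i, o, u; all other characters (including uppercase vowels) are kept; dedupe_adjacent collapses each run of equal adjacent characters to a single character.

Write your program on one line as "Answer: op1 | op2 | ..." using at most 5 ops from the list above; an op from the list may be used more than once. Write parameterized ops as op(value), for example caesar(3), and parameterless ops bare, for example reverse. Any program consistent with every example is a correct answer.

reverse | drop(2) | caesar(8) | reverse

Check, running the answer program on each example:
  "nsdypjdcj" -> "jcdjpydsn" -> "djpydsn" -> "lrxglav" -> "valgxrl"
  "wzezjwip" -> "piwjzezw" -> "wjzezw" -> "erhmhe" -> "ehmhre"
  "dzpkqjwceu" -> "uecwjqkpzd" -> "cwjqkpzd" -> "kerysxhl" -> "lhxsyrek"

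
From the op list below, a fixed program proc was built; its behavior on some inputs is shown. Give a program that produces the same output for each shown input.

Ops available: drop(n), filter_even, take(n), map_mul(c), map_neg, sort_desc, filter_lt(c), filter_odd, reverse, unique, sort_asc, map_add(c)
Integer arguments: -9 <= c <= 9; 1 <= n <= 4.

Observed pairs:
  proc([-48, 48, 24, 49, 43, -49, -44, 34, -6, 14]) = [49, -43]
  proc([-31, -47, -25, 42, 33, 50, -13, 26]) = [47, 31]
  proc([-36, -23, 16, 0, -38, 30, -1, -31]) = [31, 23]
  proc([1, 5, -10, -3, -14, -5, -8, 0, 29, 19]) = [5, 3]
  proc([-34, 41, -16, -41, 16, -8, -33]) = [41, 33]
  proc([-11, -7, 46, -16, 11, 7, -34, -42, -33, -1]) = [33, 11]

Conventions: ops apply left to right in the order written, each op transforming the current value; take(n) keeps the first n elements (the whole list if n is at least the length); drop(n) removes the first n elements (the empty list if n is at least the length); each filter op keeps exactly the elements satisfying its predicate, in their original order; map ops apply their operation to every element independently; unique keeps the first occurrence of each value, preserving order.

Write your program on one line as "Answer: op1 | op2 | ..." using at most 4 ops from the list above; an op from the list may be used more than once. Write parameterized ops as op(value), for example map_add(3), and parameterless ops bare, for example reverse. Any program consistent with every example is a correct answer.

sort_asc | filter_odd | take(2) | map_neg

Check, running the answer program on each example:
  [-48, 48, 24, 49, 43, -49, -44, 34, -6, 14] -> [-49, -48, -44, -6, 14, 24, 34, 43, 48, 49] -> [-49, 43, 49] -> [-49, 43] -> [49, -43]
  [-31, -47, -25, 42, 33, 50, -13, 26] -> [-47, -31, -25, -13, 26, 33, 42, 50] -> [-47, -31, -25, -13, 33] -> [-47, -31] -> [47, 31]
  [-36, -23, 16, 0, -38, 30, -1, -31] -> [-38, -36, -31, -23, -1, 0, 16, 30] -> [-31, -23, -1] -> [-31, -23] -> [31, 23]
  [1, 5, -10, -3, -14, -5, -8, 0, 29, 19] -> [-14, -10, -8, -5, -3, 0, 1, 5, 19, 29] -> [-5, -3, 1, 5, 19, 29] -> [-5, -3] -> [5, 3]
  [-34, 41, -16, -41, 16, -8, -33] -> [-41, -34, -33, -16, -8, 16, 41] -> [-41, -33, 41] -> [-41, -33] -> [41, 33]
  [-11, -7, 46, -16, 11, 7, -34, -42, -33, -1] -> [-42, -34, -33, -16, -11, -7, -1, 7, 11, 46] -> [-33, -11, -7, -1, 7, 11] -> [-33, -11] -> [33, 11]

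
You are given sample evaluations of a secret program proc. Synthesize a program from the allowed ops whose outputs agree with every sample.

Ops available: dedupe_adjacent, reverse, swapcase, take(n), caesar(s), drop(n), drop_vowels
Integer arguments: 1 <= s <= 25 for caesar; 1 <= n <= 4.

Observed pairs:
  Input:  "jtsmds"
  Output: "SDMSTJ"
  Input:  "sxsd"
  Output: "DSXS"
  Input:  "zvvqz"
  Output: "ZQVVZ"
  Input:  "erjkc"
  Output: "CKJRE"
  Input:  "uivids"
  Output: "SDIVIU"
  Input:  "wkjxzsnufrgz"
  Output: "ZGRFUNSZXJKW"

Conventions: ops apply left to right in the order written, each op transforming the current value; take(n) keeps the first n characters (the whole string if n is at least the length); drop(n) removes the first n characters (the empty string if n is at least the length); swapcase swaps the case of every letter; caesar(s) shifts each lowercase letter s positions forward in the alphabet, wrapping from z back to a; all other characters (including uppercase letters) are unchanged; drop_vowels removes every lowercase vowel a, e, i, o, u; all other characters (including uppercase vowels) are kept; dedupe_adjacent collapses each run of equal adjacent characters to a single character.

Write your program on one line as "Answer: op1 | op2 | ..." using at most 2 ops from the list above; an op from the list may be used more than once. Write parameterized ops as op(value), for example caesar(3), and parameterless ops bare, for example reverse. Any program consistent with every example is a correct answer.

reverse | swapcase

Check, running the answer program on each example:
  "jtsmds" -> "sdmstj" -> "SDMSTJ"
  "sxsd" -> "dsxs" -> "DSXS"
  "zvvqz" -> "zqvvz" -> "ZQVVZ"
  "erjkc" -> "ckjre" -> "CKJRE"
  "uivids" -> "sdiviu" -> "SDIVIU"
  "wkjxzsnufrgz" -> "zgrfunszxjkw" -> "ZGRFUNSZXJKW"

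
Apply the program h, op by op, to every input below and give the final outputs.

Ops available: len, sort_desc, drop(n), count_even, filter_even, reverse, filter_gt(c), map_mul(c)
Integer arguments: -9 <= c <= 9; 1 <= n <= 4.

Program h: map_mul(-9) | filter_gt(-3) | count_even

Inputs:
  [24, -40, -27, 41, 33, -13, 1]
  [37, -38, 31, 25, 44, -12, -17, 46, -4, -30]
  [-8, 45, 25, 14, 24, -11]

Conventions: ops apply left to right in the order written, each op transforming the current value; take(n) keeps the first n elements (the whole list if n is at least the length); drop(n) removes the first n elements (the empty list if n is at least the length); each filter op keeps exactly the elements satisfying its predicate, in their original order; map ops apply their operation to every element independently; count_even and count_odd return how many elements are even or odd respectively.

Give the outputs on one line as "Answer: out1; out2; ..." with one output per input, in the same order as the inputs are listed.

Execution, op by op:
  [24, -40, -27, 41, 33, -13, 1] -> [-216, 360, 243, -369, -297, 117, -9] -> [360, 243, 117] -> 1
  [37, -38, 31, 25, 44, -12, -17, 46, -4, -30] -> [-333, 342, -279, -225, -396, 108, 153, -414, 36, 270] -> [342, 108, 153, 36, 270] -> 4
  [-8, 45, 25, 14, 24, -11] -> [72, -405, -225, -126, -216, 99] -> [72, 99] -> 1

1; 4; 1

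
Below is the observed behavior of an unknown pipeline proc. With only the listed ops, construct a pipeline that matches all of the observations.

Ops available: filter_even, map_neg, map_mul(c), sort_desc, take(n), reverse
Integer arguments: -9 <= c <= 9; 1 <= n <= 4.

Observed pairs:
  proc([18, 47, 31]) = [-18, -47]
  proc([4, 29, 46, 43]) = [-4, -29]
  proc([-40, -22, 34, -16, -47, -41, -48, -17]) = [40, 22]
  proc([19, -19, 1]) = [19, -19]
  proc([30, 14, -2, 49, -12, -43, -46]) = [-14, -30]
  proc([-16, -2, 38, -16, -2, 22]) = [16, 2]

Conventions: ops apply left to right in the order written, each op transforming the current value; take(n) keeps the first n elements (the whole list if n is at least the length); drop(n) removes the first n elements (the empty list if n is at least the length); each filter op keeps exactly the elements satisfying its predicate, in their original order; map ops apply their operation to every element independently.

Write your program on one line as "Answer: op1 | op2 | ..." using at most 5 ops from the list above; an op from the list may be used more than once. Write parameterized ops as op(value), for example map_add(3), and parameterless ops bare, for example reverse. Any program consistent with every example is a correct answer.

take(2) | sort_desc | map_neg | sort_desc

Check, running the answer program on each example:
  [18, 47, 31] -> [18, 47] -> [47, 18] -> [-47, -18] -> [-18, -47]
  [4, 29, 46, 43] -> [4, 29] -> [29, 4] -> [-29, -4] -> [-4, -29]
  [-40, -22, 34, -16, -47, -41, -48, -17] -> [-40, -22] -> [-22, -40] -> [22, 40] -> [40, 22]
  [19, -19, 1] -> [19, -19] -> [19, -19] -> [-19, 19] -> [19, -19]
  [30, 14, -2, 49, -12, -43, -46] -> [30, 14] -> [30, 14] -> [-30, -14] -> [-14, -30]
  [-16, -2, 38, -16, -2, 22] -> [-16, -2] -> [-2, -16] -> [2, 16] -> [16, 2]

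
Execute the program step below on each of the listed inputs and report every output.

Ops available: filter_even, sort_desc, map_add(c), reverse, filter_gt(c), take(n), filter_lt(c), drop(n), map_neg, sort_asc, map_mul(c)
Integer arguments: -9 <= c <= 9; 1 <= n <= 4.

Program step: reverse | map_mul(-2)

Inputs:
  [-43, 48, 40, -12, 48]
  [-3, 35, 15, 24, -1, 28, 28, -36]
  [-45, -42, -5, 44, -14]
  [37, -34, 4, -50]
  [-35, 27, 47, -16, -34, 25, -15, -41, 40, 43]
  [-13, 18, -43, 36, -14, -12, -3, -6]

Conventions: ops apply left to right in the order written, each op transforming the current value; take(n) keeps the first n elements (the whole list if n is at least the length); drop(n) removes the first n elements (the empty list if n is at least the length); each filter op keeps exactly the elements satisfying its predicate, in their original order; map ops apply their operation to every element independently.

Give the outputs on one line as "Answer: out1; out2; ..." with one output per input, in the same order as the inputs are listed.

Execution, op by op:
  [-43, 48, 40, -12, 48] -> [48, -12, 40, 48, -43] -> [-96, 24, -80, -96, 86]
  [-3, 35, 15, 24, -1, 28, 28, -36] -> [-36, 28, 28, -1, 24, 15, 35, -3] -> [72, -56, -56, 2, -48, -30, -70, 6]
  [-45, -42, -5, 44, -14] -> [-14, 44, -5, -42, -45] -> [28, -88, 10, 84, 90]
  [37, -34, 4, -50] -> [-50, 4, -34, 37] -> [100, -8, 68, -74]
  [-35, 27, 47, -16, -34, 25, -15, -41, 40, 43] -> [43, 40, -41, -15, 25, -34, -16, 47, 27, -35] -> [-86, -80, 82, 30, -50, 68, 32, -94, -54, 70]
  [-13, 18, -43, 36, -14, -12, -3, -6] -> [-6, -3, -12, -14, 36, -43, 18, -13] -> [12, 6, 24, 28, -72, 86, -36, 26]

[-96, 24, -80, -96, 86]; [72, -56, -56, 2, -48, -30, -70, 6]; [28, -88, 10, 84, 90]; [100, -8, 68, -74]; [-86, -80, 82, 30, -50, 68, 32, -94, -54, 70]; [12, 6, 24, 28, -72, 86, -36, 26]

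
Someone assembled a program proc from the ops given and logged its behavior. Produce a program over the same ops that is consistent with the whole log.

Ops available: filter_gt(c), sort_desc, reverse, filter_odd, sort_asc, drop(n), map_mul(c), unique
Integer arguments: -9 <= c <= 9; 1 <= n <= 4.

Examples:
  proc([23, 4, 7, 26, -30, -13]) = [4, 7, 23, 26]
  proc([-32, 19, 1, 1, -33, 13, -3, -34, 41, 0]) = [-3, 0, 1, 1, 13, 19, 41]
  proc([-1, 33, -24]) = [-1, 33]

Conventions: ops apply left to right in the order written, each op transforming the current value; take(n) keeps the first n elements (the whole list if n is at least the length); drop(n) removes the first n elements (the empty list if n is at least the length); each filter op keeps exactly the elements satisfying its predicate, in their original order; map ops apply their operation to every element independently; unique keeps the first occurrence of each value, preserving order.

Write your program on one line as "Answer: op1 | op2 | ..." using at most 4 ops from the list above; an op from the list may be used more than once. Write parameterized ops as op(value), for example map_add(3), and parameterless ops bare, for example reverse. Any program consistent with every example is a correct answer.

filter_gt(-7) | sort_desc | sort_asc

Check, running the answer program on each example:
  [23, 4, 7, 26, -30, -13] -> [23, 4, 7, 26] -> [26, 23, 7, 4] -> [4, 7, 23, 26]
  [-32, 19, 1, 1, -33, 13, -3, -34, 41, 0] -> [19, 1, 1, 13, -3, 41, 0] -> [41, 19, 13, 1, 1, 0, -3] -> [-3, 0, 1, 1, 13, 19, 41]
  [-1, 33, -24] -> [-1, 33] -> [33, -1] -> [-1, 33]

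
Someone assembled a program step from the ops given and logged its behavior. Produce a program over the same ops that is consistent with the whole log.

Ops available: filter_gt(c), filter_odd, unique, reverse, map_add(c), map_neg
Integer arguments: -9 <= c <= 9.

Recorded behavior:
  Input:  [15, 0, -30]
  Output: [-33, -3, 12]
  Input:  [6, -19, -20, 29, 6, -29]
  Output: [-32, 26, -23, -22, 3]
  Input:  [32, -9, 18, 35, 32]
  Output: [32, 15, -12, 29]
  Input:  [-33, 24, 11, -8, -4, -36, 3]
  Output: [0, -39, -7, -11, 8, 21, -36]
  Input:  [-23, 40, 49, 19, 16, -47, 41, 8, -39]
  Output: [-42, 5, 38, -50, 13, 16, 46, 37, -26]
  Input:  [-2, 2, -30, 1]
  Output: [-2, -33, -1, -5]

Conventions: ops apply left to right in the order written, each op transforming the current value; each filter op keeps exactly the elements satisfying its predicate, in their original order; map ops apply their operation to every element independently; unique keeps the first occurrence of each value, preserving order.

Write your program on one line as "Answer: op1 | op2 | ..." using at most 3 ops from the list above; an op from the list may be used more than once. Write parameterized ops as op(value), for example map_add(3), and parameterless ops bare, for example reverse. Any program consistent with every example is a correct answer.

map_add(-3) | unique | reverse

Check, running the answer program on each example:
  [15, 0, -30] -> [12, -3, -33] -> [12, -3, -33] -> [-33, -3, 12]
  [6, -19, -20, 29, 6, -29] -> [3, -22, -23, 26, 3, -32] -> [3, -22, -23, 26, -32] -> [-32, 26, -23, -22, 3]
  [32, -9, 18, 35, 32] -> [29, -12, 15, 32, 29] -> [29, -12, 15, 32] -> [32, 15, -12, 29]
  [-33, 24, 11, -8, -4, -36, 3] -> [-36, 21, 8, -11, -7, -39, 0] -> [-36, 21, 8, -11, -7, -39, 0] -> [0, -39, -7, -11, 8, 21, -36]
  [-23, 40, 49, 19, 16, -47, 41, 8, -39] -> [-26, 37, 46, 16, 13, -50, 38, 5, -42] -> [-26, 37, 46, 16, 13, -50, 38, 5, -42] -> [-42, 5, 38, -50, 13, 16, 46, 37, -26]
  [-2, 2, -30, 1] -> [-5, -1, -33, -2] -> [-5, -1, -33, -2] -> [-2, -33, -1, -5]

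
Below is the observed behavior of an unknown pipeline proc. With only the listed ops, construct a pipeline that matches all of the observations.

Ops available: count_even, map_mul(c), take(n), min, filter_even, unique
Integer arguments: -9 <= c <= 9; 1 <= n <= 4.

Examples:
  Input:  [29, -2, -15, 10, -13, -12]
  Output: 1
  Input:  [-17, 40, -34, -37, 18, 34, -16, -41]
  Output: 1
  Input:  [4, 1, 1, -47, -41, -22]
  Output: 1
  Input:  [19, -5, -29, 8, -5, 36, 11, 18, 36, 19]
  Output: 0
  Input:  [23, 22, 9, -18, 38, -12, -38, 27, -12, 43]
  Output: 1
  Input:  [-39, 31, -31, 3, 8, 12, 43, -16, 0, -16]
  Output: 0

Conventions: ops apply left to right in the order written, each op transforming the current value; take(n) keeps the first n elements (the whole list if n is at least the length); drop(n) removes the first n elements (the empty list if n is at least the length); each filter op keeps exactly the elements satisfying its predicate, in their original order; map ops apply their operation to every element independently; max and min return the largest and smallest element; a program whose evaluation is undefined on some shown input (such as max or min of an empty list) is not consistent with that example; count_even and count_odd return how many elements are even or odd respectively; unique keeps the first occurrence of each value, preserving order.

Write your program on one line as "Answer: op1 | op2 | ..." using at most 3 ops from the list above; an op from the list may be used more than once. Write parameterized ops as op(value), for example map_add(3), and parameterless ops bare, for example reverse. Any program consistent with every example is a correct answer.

take(2) | count_even

Check, running the answer program on each example:
  [29, -2, -15, 10, -13, -12] -> [29, -2] -> 1
  [-17, 40, -34, -37, 18, 34, -16, -41] -> [-17, 40] -> 1
  [4, 1, 1, -47, -41, -22] -> [4, 1] -> 1
  [19, -5, -29, 8, -5, 36, 11, 18, 36, 19] -> [19, -5] -> 0
  [23, 22, 9, -18, 38, -12, -38, 27, -12, 43] -> [23, 22] -> 1
  [-39, 31, -31, 3, 8, 12, 43, -16, 0, -16] -> [-39, 31] -> 0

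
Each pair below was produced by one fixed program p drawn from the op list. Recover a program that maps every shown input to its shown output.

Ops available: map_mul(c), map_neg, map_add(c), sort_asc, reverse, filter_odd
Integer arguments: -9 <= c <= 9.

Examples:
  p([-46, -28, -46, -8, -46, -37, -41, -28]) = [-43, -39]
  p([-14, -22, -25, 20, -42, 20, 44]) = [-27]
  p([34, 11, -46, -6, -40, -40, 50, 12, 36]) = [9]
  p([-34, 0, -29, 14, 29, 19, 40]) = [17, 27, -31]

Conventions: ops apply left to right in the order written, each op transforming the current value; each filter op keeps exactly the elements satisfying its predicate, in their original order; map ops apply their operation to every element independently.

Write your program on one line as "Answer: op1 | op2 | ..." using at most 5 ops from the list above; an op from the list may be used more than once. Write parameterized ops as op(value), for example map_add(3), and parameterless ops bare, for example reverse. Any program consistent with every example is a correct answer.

map_neg | reverse | map_add(2) | map_neg | filter_odd

Check, running the answer program on each example:
  [-46, -28, -46, -8, -46, -37, -41, -28] -> [46, 28, 46, 8, 46, 37, 41, 28] -> [28, 41, 37, 46, 8, 46, 28, 46] -> [30, 43, 39, 48, 10, 48, 30, 48] -> [-30, -43, -39, -48, -10, -48, -30, -48] -> [-43, -39]
  [-14, -22, -25, 20, -42, 20, 44] -> [14, 22, 25, -20, 42, -20, -44] -> [-44, -20, 42, -20, 25, 22, 14] -> [-42, -18, 44, -18, 27, 24, 16] -> [42, 18, -44, 18, -27, -24, -16] -> [-27]
  [34, 11, -46, -6, -40, -40, 50, 12, 36] -> [-34, -11, 46, 6, 40, 40, -50, -12, -36] -> [-36, -12, -50, 40, 40, 6, 46, -11, -34] -> [-34, -10, -48, 42, 42, 8, 48, -9, -32] -> [34, 10, 48, -42, -42, -8, -48, 9, 32] -> [9]
  [-34, 0, -29, 14, 29, 19, 40] -> [34, 0, 29, -14, -29, -19, -40] -> [-40, -19, -29, -14, 29, 0, 34] -> [-38, -17, -27, -12, 31, 2, 36] -> [38, 17, 27, 12, -31, -2, -36] -> [17, 27, -31]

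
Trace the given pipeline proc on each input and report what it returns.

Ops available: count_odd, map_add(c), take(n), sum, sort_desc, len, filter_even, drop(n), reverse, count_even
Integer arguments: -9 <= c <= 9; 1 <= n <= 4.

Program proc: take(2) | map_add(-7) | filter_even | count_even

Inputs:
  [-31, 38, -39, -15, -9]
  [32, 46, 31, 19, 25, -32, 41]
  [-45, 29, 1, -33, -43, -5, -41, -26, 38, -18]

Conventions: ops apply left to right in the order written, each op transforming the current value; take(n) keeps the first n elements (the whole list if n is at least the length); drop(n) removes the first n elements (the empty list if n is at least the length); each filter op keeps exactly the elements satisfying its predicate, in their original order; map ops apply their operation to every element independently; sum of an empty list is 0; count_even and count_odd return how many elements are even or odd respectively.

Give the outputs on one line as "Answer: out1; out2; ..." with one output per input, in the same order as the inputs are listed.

Execution, op by op:
  [-31, 38, -39, -15, -9] -> [-31, 38] -> [-38, 31] -> [-38] -> 1
  [32, 46, 31, 19, 25, -32, 41] -> [32, 46] -> [25, 39] -> [] -> 0
  [-45, 29, 1, -33, -43, -5, -41, -26, 38, -18] -> [-45, 29] -> [-52, 22] -> [-52, 22] -> 2

1; 0; 2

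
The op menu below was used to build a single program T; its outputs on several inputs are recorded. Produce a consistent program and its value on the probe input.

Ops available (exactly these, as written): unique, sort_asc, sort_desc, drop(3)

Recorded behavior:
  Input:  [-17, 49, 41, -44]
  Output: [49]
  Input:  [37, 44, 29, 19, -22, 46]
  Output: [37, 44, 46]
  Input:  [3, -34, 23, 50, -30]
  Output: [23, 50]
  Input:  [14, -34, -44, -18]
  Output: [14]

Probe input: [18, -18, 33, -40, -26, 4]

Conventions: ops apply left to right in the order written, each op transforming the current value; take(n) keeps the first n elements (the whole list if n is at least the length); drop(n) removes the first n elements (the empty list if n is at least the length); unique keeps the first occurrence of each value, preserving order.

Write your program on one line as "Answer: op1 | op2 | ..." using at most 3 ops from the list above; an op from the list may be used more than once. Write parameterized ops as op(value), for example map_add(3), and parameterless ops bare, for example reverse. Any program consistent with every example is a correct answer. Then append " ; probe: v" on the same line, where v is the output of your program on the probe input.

sort_asc | drop(3) ; probe: [4, 18, 33]

Check, running the answer program on each example:
  [-17, 49, 41, -44] -> [-44, -17, 41, 49] -> [49]
  [37, 44, 29, 19, -22, 46] -> [-22, 19, 29, 37, 44, 46] -> [37, 44, 46]
  [3, -34, 23, 50, -30] -> [-34, -30, 3, 23, 50] -> [23, 50]
  [14, -34, -44, -18] -> [-44, -34, -18, 14] -> [14]
  probe: [18, -18, 33, -40, -26, 4] -> [-40, -26, -18, 4, 18, 33] -> [4, 18, 33]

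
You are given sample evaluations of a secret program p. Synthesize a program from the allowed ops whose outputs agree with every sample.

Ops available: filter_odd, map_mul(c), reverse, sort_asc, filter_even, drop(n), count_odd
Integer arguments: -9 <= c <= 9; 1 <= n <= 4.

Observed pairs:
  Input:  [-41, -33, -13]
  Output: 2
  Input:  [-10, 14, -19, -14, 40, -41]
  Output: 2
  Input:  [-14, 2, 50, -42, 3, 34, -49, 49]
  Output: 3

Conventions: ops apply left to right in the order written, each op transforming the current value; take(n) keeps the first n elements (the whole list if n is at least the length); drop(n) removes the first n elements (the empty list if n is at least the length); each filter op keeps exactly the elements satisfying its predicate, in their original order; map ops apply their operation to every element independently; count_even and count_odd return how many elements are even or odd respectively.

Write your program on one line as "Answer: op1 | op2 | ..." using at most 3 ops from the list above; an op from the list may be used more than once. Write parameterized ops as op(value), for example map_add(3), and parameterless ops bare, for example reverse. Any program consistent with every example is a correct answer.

drop(1) | count_odd

Check, running the answer program on each example:
  [-41, -33, -13] -> [-33, -13] -> 2
  [-10, 14, -19, -14, 40, -41] -> [14, -19, -14, 40, -41] -> 2
  [-14, 2, 50, -42, 3, 34, -49, 49] -> [2, 50, -42, 3, 34, -49, 49] -> 3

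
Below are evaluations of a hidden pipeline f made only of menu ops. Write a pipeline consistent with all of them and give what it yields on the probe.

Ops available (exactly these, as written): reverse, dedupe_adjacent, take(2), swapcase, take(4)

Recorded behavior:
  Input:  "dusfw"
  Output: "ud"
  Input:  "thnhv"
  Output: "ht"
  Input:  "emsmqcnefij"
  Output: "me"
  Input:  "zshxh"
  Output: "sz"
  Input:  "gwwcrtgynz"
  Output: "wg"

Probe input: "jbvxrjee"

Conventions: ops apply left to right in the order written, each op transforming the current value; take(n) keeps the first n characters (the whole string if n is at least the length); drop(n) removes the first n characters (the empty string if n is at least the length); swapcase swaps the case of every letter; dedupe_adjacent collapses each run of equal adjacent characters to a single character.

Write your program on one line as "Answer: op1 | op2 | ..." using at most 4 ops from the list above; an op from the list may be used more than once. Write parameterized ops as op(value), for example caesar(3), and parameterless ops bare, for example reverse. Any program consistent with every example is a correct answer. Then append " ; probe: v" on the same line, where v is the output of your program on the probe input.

take(4) | take(2) | reverse ; probe: "bj"

Check, running the answer program on each example:
  "dusfw" -> "dusf" -> "du" -> "ud"
  "thnhv" -> "thnh" -> "th" -> "ht"
  "emsmqcnefij" -> "emsm" -> "em" -> "me"
  "zshxh" -> "zshx" -> "zs" -> "sz"
  "gwwcrtgynz" -> "gwwc" -> "gw" -> "wg"
  probe: "jbvxrjee" -> "jbvx" -> "jb" -> "bj"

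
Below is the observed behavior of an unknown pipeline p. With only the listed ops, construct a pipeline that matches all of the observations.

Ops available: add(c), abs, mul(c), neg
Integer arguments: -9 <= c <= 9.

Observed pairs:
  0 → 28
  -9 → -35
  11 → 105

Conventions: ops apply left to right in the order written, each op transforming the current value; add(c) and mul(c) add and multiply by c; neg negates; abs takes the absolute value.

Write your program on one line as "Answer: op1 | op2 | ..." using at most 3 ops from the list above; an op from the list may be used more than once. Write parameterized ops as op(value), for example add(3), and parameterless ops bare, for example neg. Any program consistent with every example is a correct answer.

add(4) | mul(7)

Check, running the answer program on each example:
  0 -> 4 -> 28
  -9 -> -5 -> -35
  11 -> 15 -> 105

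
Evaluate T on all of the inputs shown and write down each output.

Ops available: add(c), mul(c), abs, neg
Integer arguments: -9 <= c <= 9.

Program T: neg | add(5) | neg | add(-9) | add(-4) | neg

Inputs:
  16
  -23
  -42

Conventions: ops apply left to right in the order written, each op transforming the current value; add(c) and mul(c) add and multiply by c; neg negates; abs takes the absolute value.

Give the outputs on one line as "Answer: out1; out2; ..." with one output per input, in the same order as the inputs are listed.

2; 41; 60

Execution, op by op:
  16 -> -16 -> -11 -> 11 -> 2 -> -2 -> 2
  -23 -> 23 -> 28 -> -28 -> -37 -> -41 -> 41
  -42 -> 42 -> 47 -> -47 -> -56 -> -60 -> 60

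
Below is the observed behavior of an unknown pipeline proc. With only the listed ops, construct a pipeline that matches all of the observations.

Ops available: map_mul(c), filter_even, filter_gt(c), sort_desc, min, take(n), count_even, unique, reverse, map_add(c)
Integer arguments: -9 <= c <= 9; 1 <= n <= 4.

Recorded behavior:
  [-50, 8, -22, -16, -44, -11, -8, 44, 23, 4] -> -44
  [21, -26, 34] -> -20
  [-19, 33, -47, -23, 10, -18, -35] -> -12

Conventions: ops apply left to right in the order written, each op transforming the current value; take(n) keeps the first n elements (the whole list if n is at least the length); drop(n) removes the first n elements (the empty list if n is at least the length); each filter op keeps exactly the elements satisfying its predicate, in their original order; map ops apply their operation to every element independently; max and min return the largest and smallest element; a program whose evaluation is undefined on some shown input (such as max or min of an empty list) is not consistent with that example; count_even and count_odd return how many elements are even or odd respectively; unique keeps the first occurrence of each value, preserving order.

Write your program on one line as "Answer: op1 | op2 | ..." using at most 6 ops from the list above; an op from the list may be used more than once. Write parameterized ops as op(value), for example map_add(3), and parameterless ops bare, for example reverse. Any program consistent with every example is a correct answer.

filter_even | map_add(7) | map_add(-1) | sort_desc | min

Check, running the answer program on each example:
  [-50, 8, -22, -16, -44, -11, -8, 44, 23, 4] -> [-50, 8, -22, -16, -44, -8, 44, 4] -> [-43, 15, -15, -9, -37, -1, 51, 11] -> [-44, 14, -16, -10, -38, -2, 50, 10] -> [50, 14, 10, -2, -10, -16, -38, -44] -> -44
  [21, -26, 34] -> [-26, 34] -> [-19, 41] -> [-20, 40] -> [40, -20] -> -20
  [-19, 33, -47, -23, 10, -18, -35] -> [10, -18] -> [17, -11] -> [16, -12] -> [16, -12] -> -12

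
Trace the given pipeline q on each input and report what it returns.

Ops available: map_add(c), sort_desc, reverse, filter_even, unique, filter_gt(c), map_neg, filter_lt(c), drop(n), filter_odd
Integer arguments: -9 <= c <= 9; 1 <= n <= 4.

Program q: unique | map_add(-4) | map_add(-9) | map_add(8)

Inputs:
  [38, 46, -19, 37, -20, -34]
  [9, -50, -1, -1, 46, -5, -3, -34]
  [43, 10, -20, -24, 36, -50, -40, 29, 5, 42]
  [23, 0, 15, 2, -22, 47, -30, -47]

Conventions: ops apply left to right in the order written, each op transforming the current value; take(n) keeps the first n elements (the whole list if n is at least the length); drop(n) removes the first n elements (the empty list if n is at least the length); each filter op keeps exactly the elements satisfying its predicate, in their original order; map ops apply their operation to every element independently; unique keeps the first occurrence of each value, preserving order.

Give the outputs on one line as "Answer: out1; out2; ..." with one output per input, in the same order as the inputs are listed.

[33, 41, -24, 32, -25, -39]; [4, -55, -6, 41, -10, -8, -39]; [38, 5, -25, -29, 31, -55, -45, 24, 0, 37]; [18, -5, 10, -3, -27, 42, -35, -52]

Execution, op by op:
  [38, 46, -19, 37, -20, -34] -> [38, 46, -19, 37, -20, -34] -> [34, 42, -23, 33, -24, -38] -> [25, 33, -32, 24, -33, -47] -> [33, 41, -24, 32, -25, -39]
  [9, -50, -1, -1, 46, -5, -3, -34] -> [9, -50, -1, 46, -5, -3, -34] -> [5, -54, -5, 42, -9, -7, -38] -> [-4, -63, -14, 33, -18, -16, -47] -> [4, -55, -6, 41, -10, -8, -39]
  [43, 10, -20, -24, 36, -50, -40, 29, 5, 42] -> [43, 10, -20, -24, 36, -50, -40, 29, 5, 42] -> [39, 6, -24, -28, 32, -54, -44, 25, 1, 38] -> [30, -3, -33, -37, 23, -63, -53, 16, -8, 29] -> [38, 5, -25, -29, 31, -55, -45, 24, 0, 37]
  [23, 0, 15, 2, -22, 47, -30, -47] -> [23, 0, 15, 2, -22, 47, -30, -47] -> [19, -4, 11, -2, -26, 43, -34, -51] -> [10, -13, 2, -11, -35, 34, -43, -60] -> [18, -5, 10, -3, -27, 42, -35, -52]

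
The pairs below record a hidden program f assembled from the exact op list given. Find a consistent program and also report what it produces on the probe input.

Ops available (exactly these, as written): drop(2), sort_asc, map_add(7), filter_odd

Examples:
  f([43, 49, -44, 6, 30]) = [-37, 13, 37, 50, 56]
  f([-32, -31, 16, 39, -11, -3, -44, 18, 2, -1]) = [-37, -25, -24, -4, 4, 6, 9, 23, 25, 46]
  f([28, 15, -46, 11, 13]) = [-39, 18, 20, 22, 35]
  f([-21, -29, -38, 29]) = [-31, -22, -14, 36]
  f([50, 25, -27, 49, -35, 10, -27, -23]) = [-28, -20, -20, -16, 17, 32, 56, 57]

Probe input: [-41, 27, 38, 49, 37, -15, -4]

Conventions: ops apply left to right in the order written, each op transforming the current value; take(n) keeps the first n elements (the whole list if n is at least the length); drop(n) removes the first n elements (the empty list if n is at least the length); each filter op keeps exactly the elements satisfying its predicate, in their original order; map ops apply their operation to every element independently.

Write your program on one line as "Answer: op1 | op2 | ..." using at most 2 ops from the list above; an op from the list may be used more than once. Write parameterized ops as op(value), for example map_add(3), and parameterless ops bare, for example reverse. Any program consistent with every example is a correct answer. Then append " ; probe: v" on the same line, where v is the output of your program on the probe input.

sort_asc | map_add(7) ; probe: [-34, -8, 3, 34, 44, 45, 56]

Check, running the answer program on each example:
  [43, 49, -44, 6, 30] -> [-44, 6, 30, 43, 49] -> [-37, 13, 37, 50, 56]
  [-32, -31, 16, 39, -11, -3, -44, 18, 2, -1] -> [-44, -32, -31, -11, -3, -1, 2, 16, 18, 39] -> [-37, -25, -24, -4, 4, 6, 9, 23, 25, 46]
  [28, 15, -46, 11, 13] -> [-46, 11, 13, 15, 28] -> [-39, 18, 20, 22, 35]
  [-21, -29, -38, 29] -> [-38, -29, -21, 29] -> [-31, -22, -14, 36]
  [50, 25, -27, 49, -35, 10, -27, -23] -> [-35, -27, -27, -23, 10, 25, 49, 50] -> [-28, -20, -20, -16, 17, 32, 56, 57]
  probe: [-41, 27, 38, 49, 37, -15, -4] -> [-41, -15, -4, 27, 37, 38, 49] -> [-34, -8, 3, 34, 44, 45, 56]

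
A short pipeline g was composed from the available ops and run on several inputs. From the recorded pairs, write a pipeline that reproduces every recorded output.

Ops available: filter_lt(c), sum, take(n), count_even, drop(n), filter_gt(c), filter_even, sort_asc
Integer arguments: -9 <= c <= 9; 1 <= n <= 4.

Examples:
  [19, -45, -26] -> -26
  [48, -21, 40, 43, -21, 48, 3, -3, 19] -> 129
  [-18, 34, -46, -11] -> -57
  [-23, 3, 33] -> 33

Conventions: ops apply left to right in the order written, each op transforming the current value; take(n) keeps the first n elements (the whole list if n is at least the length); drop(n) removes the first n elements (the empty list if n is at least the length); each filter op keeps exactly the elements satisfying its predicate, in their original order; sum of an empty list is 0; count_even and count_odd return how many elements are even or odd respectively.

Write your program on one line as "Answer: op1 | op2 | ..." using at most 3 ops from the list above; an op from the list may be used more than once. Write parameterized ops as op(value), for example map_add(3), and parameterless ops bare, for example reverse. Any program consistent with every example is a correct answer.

drop(2) | sum

Check, running the answer program on each example:
  [19, -45, -26] -> [-26] -> -26
  [48, -21, 40, 43, -21, 48, 3, -3, 19] -> [40, 43, -21, 48, 3, -3, 19] -> 129
  [-18, 34, -46, -11] -> [-46, -11] -> -57
  [-23, 3, 33] -> [33] -> 33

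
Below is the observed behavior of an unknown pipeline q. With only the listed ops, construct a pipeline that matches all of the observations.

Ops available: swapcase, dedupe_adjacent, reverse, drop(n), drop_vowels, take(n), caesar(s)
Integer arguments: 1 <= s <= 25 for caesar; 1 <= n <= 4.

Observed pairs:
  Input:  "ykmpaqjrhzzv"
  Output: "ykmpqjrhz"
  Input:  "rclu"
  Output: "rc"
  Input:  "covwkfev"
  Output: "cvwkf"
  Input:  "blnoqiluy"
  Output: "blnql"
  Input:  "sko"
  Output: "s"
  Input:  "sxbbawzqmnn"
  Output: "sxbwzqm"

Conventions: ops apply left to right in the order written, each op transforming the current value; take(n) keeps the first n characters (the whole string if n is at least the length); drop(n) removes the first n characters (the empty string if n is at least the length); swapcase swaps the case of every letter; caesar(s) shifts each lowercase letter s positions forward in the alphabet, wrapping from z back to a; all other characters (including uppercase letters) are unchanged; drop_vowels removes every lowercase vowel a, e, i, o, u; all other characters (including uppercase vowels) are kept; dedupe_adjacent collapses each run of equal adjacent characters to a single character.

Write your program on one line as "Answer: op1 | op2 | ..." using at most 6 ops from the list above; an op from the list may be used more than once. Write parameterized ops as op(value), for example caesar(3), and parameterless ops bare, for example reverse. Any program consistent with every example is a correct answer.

reverse | drop(2) | reverse | drop_vowels | dedupe_adjacent

Check, running the answer program on each example:
  "ykmpaqjrhzzv" -> "vzzhrjqapmky" -> "zhrjqapmky" -> "ykmpaqjrhz" -> "ykmpqjrhz" -> "ykmpqjrhz"
  "rclu" -> "ulcr" -> "cr" -> "rc" -> "rc" -> "rc"
  "covwkfev" -> "vefkwvoc" -> "fkwvoc" -> "covwkf" -> "cvwkf" -> "cvwkf"
  "blnoqiluy" -> "yuliqonlb" -> "liqonlb" -> "blnoqil" -> "blnql" -> "blnql"
  "sko" -> "oks" -> "s" -> "s" -> "s" -> "s"
  "sxbbawzqmnn" -> "nnmqzwabbxs" -> "mqzwabbxs" -> "sxbbawzqm" -> "sxbbwzqm" -> "sxbwzqm"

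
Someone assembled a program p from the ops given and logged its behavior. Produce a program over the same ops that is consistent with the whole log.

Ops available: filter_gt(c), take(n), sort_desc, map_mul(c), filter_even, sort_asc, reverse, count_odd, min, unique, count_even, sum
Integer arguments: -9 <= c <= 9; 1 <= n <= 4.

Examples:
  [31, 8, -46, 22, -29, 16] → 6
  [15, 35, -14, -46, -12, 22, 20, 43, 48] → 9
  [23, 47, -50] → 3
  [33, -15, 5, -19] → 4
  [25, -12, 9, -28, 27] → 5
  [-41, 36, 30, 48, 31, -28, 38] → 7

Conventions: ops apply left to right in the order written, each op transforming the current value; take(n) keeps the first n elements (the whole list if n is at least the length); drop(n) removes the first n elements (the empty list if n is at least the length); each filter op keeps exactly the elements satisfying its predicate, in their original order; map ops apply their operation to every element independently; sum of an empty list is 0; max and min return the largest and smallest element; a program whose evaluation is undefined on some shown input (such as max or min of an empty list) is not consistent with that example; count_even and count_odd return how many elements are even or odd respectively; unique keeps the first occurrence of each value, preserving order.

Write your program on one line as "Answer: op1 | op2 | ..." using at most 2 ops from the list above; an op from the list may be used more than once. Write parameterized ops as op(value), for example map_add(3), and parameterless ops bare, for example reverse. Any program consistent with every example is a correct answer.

map_mul(-2) | count_even

Check, running the answer program on each example:
  [31, 8, -46, 22, -29, 16] -> [-62, -16, 92, -44, 58, -32] -> 6
  [15, 35, -14, -46, -12, 22, 20, 43, 48] -> [-30, -70, 28, 92, 24, -44, -40, -86, -96] -> 9
  [23, 47, -50] -> [-46, -94, 100] -> 3
  [33, -15, 5, -19] -> [-66, 30, -10, 38] -> 4
  [25, -12, 9, -28, 27] -> [-50, 24, -18, 56, -54] -> 5
  [-41, 36, 30, 48, 31, -28, 38] -> [82, -72, -60, -96, -62, 56, -76] -> 7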